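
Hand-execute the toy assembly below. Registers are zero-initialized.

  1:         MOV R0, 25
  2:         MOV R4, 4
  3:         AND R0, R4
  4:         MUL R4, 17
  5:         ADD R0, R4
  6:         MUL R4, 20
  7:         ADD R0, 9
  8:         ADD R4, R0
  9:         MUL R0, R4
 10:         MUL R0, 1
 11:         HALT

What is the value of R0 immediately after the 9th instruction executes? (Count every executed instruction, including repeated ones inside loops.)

110649

R0=25
R4=4
R0=25&4=0
R4=4*17=68
R0=0+68=68
R4=68*20=1360
R0=68+9=77
R4=1360+77=1437
R0=77*1437=110649
After step 9: R0 = 110649.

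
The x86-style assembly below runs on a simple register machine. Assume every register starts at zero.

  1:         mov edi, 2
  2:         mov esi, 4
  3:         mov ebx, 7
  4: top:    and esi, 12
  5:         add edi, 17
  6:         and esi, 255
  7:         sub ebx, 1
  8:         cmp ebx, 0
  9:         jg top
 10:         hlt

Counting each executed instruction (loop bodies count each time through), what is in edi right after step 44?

edi=2
esi=4
ebx=7
esi=4&12=4
edi=2+17=19
esi=4&255=4
ebx=7-1=6
cmp ebx, 0  (cmp 6,0)
jg top: taken
esi=4&12=4
edi=19+17=36
esi=4&255=4
ebx=6-1=5
cmp ebx, 0  (cmp 5,0)
jg top: taken
esi=4&12=4
edi=36+17=53
esi=4&255=4
ebx=5-1=4
cmp ebx, 0  (cmp 4,0)
jg top: taken
esi=4&12=4
edi=53+17=70
esi=4&255=4
ebx=4-1=3
cmp ebx, 0  (cmp 3,0)
jg top: taken
esi=4&12=4
edi=70+17=87
esi=4&255=4
ebx=3-1=2
cmp ebx, 0  (cmp 2,0)
jg top: taken
esi=4&12=4
edi=87+17=104
esi=4&255=4
ebx=2-1=1
cmp ebx, 0  (cmp 1,0)
jg top: taken
esi=4&12=4
edi=104+17=121
esi=4&255=4
ebx=1-1=0
cmp ebx, 0  (cmp 0,0)
After step 44: edi = 121.

121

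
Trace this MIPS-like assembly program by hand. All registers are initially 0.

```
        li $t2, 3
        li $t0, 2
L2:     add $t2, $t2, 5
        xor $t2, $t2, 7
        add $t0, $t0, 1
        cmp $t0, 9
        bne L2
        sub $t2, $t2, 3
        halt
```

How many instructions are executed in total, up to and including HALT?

39

li $t2, 3 → $t2=3
li $t0, 2 → $t0=2
add $t2, $t2, 5 → $t2=3+5=8
xor $t2, $t2, 7 → $t2=8^7=15
add $t0, $t0, 1 → $t0=2+1=3
cmp $t0, 9  (cmp 3,9)
bne L2: taken
add $t2, $t2, 5 → $t2=15+5=20
xor $t2, $t2, 7 → $t2=20^7=19
add $t0, $t0, 1 → $t0=3+1=4
cmp $t0, 9  (cmp 4,9)
bne L2: taken
add $t2, $t2, 5 → $t2=19+5=24
xor $t2, $t2, 7 → $t2=24^7=31
add $t0, $t0, 1 → $t0=4+1=5
cmp $t0, 9  (cmp 5,9)
bne L2: taken
add $t2, $t2, 5 → $t2=31+5=36
xor $t2, $t2, 7 → $t2=36^7=35
add $t0, $t0, 1 → $t0=5+1=6
cmp $t0, 9  (cmp 6,9)
bne L2: taken
add $t2, $t2, 5 → $t2=35+5=40
xor $t2, $t2, 7 → $t2=40^7=47
add $t0, $t0, 1 → $t0=6+1=7
cmp $t0, 9  (cmp 7,9)
bne L2: taken
add $t2, $t2, 5 → $t2=47+5=52
xor $t2, $t2, 7 → $t2=52^7=51
add $t0, $t0, 1 → $t0=7+1=8
cmp $t0, 9  (cmp 8,9)
bne L2: taken
add $t2, $t2, 5 → $t2=51+5=56
xor $t2, $t2, 7 → $t2=56^7=63
add $t0, $t0, 1 → $t0=8+1=9
cmp $t0, 9  (cmp 9,9)
bne L2: not taken
sub $t2, $t2, 3 → $t2=63-3=60
halt.
Total executed instructions: 39.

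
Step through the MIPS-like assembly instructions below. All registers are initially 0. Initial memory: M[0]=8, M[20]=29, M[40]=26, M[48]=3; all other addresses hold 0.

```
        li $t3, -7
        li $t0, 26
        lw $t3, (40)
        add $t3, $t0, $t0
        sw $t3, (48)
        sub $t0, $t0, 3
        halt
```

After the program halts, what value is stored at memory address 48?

after li $t3, -7: $t3=-7
after li $t0, 26: $t0=26
after lw $t3, (40): $t3=M[40]=26
after add $t3, $t0, $t0: $t3=26+26=52
sw $t3, (48) → M[48]=52
after sub $t0, $t0, 3: $t0=26-3=23
halt.

52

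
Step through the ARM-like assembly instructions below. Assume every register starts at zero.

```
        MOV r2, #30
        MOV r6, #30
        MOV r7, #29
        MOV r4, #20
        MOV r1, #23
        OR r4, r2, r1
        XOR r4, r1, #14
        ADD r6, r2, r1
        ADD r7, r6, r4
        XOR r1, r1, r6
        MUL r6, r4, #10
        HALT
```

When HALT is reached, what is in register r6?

250

MOV r2, #30 → r2=30
MOV r6, #30 → r6=30
MOV r7, #29 → r7=29
MOV r4, #20 → r4=20
MOV r1, #23 → r1=23
OR r4, r2, r1 → r4=30|23=31
XOR r4, r1, #14 → r4=23^14=25
ADD r6, r2, r1 → r6=30+23=53
ADD r7, r6, r4 → r7=53+25=78
XOR r1, r1, r6 → r1=23^53=34
MUL r6, r4, #10 → r6=25*10=250
halt.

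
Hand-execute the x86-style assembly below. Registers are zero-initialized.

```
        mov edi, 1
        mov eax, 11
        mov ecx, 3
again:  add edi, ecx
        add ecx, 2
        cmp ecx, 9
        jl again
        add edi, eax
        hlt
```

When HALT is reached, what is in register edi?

27

after mov edi, 1: edi=1
after mov eax, 11: eax=11
after mov ecx, 3: ecx=3
after add edi, ecx: edi=1+3=4
after add ecx, 2: ecx=3+2=5
cmp ecx, 9  (cmp 5,9)
jl again: taken
after add edi, ecx: edi=4+5=9
after add ecx, 2: ecx=5+2=7
cmp ecx, 9  (cmp 7,9)
jl again: taken
after add edi, ecx: edi=9+7=16
after add ecx, 2: ecx=7+2=9
cmp ecx, 9  (cmp 9,9)
jl again: not taken
after add edi, eax: edi=16+11=27
halt.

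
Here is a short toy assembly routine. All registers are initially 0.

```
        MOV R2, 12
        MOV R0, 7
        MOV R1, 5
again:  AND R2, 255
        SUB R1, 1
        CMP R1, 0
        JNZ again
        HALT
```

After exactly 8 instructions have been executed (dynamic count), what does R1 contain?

4

MOV R2, 12 → R2=12
MOV R0, 7 → R0=7
MOV R1, 5 → R1=5
AND R2, 255 → R2=12&255=12
SUB R1, 1 → R1=5-1=4
CMP R1, 0  (cmp 4,0)
JNZ again: taken
AND R2, 255 → R2=12&255=12
After step 8: R1 = 4.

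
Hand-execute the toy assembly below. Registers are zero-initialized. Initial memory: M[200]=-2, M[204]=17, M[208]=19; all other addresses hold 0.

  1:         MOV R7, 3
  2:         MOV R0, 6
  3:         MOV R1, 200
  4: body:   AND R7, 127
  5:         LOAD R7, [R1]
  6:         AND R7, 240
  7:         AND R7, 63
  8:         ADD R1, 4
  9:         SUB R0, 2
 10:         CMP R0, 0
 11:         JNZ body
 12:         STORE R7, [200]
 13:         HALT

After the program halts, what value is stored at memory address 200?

16

R7=3
R0=6
R1=200
R7=3&127=3
R7=M[200]=-2
R7=(-2)&240=240
R7=240&63=48
R1=200+4=204
R0=6-2=4
CMP R0, 0  (cmp 4,0)
JNZ body: taken
R7=48&127=48
R7=M[204]=17
R7=17&240=16
R7=16&63=16
R1=204+4=208
R0=4-2=2
CMP R0, 0  (cmp 2,0)
JNZ body: taken
R7=16&127=16
R7=M[208]=19
R7=19&240=16
R7=16&63=16
R1=208+4=212
R0=2-2=0
CMP R0, 0  (cmp 0,0)
JNZ body: not taken
STORE R7, [200] → M[200]=16
halt.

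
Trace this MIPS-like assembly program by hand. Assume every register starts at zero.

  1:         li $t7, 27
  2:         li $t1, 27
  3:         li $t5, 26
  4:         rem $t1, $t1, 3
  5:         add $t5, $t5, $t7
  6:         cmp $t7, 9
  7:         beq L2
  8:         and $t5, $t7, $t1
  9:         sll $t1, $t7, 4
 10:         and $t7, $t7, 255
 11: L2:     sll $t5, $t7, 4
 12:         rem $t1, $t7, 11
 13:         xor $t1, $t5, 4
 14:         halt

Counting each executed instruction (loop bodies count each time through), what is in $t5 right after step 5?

53

li $t7, 27 → $t7=27
li $t1, 27 → $t1=27
li $t5, 26 → $t5=26
rem $t1, $t1, 3 → $t1=27%3=0
add $t5, $t5, $t7 → $t5=26+27=53
After step 5: $t5 = 53.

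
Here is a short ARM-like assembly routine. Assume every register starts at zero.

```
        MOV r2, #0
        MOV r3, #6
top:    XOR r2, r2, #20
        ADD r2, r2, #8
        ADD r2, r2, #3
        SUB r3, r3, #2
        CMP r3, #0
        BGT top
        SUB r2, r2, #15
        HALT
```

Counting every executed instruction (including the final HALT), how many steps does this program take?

r2=0
r3=6
r2=0^20=20
r2=20+8=28
r2=28+3=31
r3=6-2=4
CMP r3, #0  (cmp 4,0)
BGT top: taken
r2=31^20=11
r2=11+8=19
r2=19+3=22
r3=4-2=2
CMP r3, #0  (cmp 2,0)
BGT top: taken
r2=22^20=2
r2=2+8=10
r2=10+3=13
r3=2-2=0
CMP r3, #0  (cmp 0,0)
BGT top: not taken
r2=13-15=-2
halt.
Total executed instructions: 22.

22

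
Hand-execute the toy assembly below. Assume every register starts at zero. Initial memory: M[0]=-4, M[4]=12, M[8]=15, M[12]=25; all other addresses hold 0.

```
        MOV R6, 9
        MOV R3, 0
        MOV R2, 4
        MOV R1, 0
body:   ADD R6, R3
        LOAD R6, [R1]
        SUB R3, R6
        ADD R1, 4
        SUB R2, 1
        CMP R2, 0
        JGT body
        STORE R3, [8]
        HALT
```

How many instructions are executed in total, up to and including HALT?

34

after MOV R6, 9: R6=9
after MOV R3, 0: R3=0
after MOV R2, 4: R2=4
after MOV R1, 0: R1=0
after ADD R6, R3: R6=9+0=9
after LOAD R6, [R1]: R6=M[0]=-4
after SUB R3, R6: R3=0-(-4)=4
after ADD R1, 4: R1=0+4=4
after SUB R2, 1: R2=4-1=3
CMP R2, 0  (cmp 3,0)
JGT body: taken
after ADD R6, R3: R6=(-4)+4=0
after LOAD R6, [R1]: R6=M[4]=12
after SUB R3, R6: R3=4-12=-8
after ADD R1, 4: R1=4+4=8
after SUB R2, 1: R2=3-1=2
CMP R2, 0  (cmp 2,0)
JGT body: taken
after ADD R6, R3: R6=12+(-8)=4
after LOAD R6, [R1]: R6=M[8]=15
after SUB R3, R6: R3=(-8)-15=-23
after ADD R1, 4: R1=8+4=12
after SUB R2, 1: R2=2-1=1
CMP R2, 0  (cmp 1,0)
JGT body: taken
after ADD R6, R3: R6=15+(-23)=-8
after LOAD R6, [R1]: R6=M[12]=25
after SUB R3, R6: R3=(-23)-25=-48
after ADD R1, 4: R1=12+4=16
after SUB R2, 1: R2=1-1=0
CMP R2, 0  (cmp 0,0)
JGT body: not taken
STORE R3, [8] → M[8]=-48
halt.
Total executed instructions: 34.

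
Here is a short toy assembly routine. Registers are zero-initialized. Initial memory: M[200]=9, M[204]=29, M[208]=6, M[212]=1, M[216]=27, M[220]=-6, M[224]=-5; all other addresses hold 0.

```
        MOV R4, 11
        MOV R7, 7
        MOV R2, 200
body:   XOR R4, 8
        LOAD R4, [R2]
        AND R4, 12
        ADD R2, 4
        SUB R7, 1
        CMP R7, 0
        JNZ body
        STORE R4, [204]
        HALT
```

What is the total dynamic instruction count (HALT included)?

54

R4=11
R7=7
R2=200
R4=11^8=3
R4=M[200]=9
R4=9&12=8
R2=200+4=204
R7=7-1=6
CMP R7, 0  (cmp 6,0)
JNZ body: taken
R4=8^8=0
R4=M[204]=29
R4=29&12=12
R2=204+4=208
R7=6-1=5
CMP R7, 0  (cmp 5,0)
JNZ body: taken
R4=12^8=4
R4=M[208]=6
R4=6&12=4
R2=208+4=212
R7=5-1=4
CMP R7, 0  (cmp 4,0)
JNZ body: taken
R4=4^8=12
R4=M[212]=1
R4=1&12=0
R2=212+4=216
R7=4-1=3
CMP R7, 0  (cmp 3,0)
JNZ body: taken
R4=0^8=8
R4=M[216]=27
R4=27&12=8
R2=216+4=220
R7=3-1=2
CMP R7, 0  (cmp 2,0)
JNZ body: taken
R4=8^8=0
R4=M[220]=-6
R4=(-6)&12=8
R2=220+4=224
R7=2-1=1
CMP R7, 0  (cmp 1,0)
JNZ body: taken
R4=8^8=0
R4=M[224]=-5
R4=(-5)&12=8
R2=224+4=228
R7=1-1=0
CMP R7, 0  (cmp 0,0)
JNZ body: not taken
STORE R4, [204] → M[204]=8
halt.
Total executed instructions: 54.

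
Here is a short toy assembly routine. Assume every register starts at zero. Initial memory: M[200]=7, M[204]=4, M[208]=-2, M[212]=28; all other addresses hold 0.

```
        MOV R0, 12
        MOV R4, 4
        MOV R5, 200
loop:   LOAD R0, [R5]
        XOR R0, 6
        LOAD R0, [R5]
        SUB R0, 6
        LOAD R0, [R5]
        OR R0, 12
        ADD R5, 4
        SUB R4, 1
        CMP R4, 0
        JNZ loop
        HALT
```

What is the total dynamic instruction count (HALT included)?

MOV R0, 12 → R0=12
MOV R4, 4 → R4=4
MOV R5, 200 → R5=200
LOAD R0, [R5] → R0=M[200]=7
XOR R0, 6 → R0=7^6=1
LOAD R0, [R5] → R0=M[200]=7
SUB R0, 6 → R0=7-6=1
LOAD R0, [R5] → R0=M[200]=7
OR R0, 12 → R0=7|12=15
ADD R5, 4 → R5=200+4=204
SUB R4, 1 → R4=4-1=3
CMP R4, 0  (cmp 3,0)
JNZ loop: taken
LOAD R0, [R5] → R0=M[204]=4
XOR R0, 6 → R0=4^6=2
LOAD R0, [R5] → R0=M[204]=4
SUB R0, 6 → R0=4-6=-2
LOAD R0, [R5] → R0=M[204]=4
OR R0, 12 → R0=4|12=12
ADD R5, 4 → R5=204+4=208
SUB R4, 1 → R4=3-1=2
CMP R4, 0  (cmp 2,0)
JNZ loop: taken
LOAD R0, [R5] → R0=M[208]=-2
XOR R0, 6 → R0=(-2)^6=-8
LOAD R0, [R5] → R0=M[208]=-2
SUB R0, 6 → R0=(-2)-6=-8
LOAD R0, [R5] → R0=M[208]=-2
OR R0, 12 → R0=(-2)|12=-2
ADD R5, 4 → R5=208+4=212
SUB R4, 1 → R4=2-1=1
CMP R4, 0  (cmp 1,0)
JNZ loop: taken
LOAD R0, [R5] → R0=M[212]=28
XOR R0, 6 → R0=28^6=26
LOAD R0, [R5] → R0=M[212]=28
SUB R0, 6 → R0=28-6=22
LOAD R0, [R5] → R0=M[212]=28
OR R0, 12 → R0=28|12=28
ADD R5, 4 → R5=212+4=216
SUB R4, 1 → R4=1-1=0
CMP R4, 0  (cmp 0,0)
JNZ loop: not taken
halt.
Total executed instructions: 44.

44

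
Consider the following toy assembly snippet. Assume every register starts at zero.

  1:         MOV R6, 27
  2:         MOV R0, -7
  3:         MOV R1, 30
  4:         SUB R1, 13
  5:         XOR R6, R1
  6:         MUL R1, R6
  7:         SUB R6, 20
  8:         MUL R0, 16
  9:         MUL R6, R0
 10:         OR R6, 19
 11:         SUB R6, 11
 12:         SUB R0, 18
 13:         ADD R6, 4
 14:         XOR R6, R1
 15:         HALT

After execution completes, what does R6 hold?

1222

after MOV R6, 27: R6=27
after MOV R0, -7: R0=-7
after MOV R1, 30: R1=30
after SUB R1, 13: R1=30-13=17
after XOR R6, R1: R6=27^17=10
after MUL R1, R6: R1=17*10=170
after SUB R6, 20: R6=10-20=-10
after MUL R0, 16: R0=(-7)*16=-112
after MUL R6, R0: R6=(-10)*(-112)=1120
after OR R6, 19: R6=1120|19=1139
after SUB R6, 11: R6=1139-11=1128
after SUB R0, 18: R0=(-112)-18=-130
after ADD R6, 4: R6=1128+4=1132
after XOR R6, R1: R6=1132^170=1222
halt.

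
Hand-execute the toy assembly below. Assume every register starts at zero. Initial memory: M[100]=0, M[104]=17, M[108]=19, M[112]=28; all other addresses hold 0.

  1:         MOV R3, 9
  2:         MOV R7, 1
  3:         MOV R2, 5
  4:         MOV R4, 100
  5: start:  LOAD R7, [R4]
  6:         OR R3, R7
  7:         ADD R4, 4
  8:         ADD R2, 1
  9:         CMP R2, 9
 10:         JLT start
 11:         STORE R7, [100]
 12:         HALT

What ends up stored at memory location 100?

28

after MOV R3, 9: R3=9
after MOV R7, 1: R7=1
after MOV R2, 5: R2=5
after MOV R4, 100: R4=100
after LOAD R7, [R4]: R7=M[100]=0
after OR R3, R7: R3=9|0=9
after ADD R4, 4: R4=100+4=104
after ADD R2, 1: R2=5+1=6
CMP R2, 9  (cmp 6,9)
JLT start: taken
after LOAD R7, [R4]: R7=M[104]=17
after OR R3, R7: R3=9|17=25
after ADD R4, 4: R4=104+4=108
after ADD R2, 1: R2=6+1=7
CMP R2, 9  (cmp 7,9)
JLT start: taken
after LOAD R7, [R4]: R7=M[108]=19
after OR R3, R7: R3=25|19=27
after ADD R4, 4: R4=108+4=112
after ADD R2, 1: R2=7+1=8
CMP R2, 9  (cmp 8,9)
JLT start: taken
after LOAD R7, [R4]: R7=M[112]=28
after OR R3, R7: R3=27|28=31
after ADD R4, 4: R4=112+4=116
after ADD R2, 1: R2=8+1=9
CMP R2, 9  (cmp 9,9)
JLT start: not taken
STORE R7, [100] → M[100]=28
halt.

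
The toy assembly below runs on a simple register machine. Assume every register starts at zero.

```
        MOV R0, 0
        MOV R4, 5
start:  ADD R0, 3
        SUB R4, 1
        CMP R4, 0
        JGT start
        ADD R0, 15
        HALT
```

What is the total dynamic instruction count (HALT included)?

24

MOV R0, 0 → R0=0
MOV R4, 5 → R4=5
ADD R0, 3 → R0=0+3=3
SUB R4, 1 → R4=5-1=4
CMP R4, 0  (cmp 4,0)
JGT start: taken
ADD R0, 3 → R0=3+3=6
SUB R4, 1 → R4=4-1=3
CMP R4, 0  (cmp 3,0)
JGT start: taken
ADD R0, 3 → R0=6+3=9
SUB R4, 1 → R4=3-1=2
CMP R4, 0  (cmp 2,0)
JGT start: taken
ADD R0, 3 → R0=9+3=12
SUB R4, 1 → R4=2-1=1
CMP R4, 0  (cmp 1,0)
JGT start: taken
ADD R0, 3 → R0=12+3=15
SUB R4, 1 → R4=1-1=0
CMP R4, 0  (cmp 0,0)
JGT start: not taken
ADD R0, 15 → R0=15+15=30
halt.
Total executed instructions: 24.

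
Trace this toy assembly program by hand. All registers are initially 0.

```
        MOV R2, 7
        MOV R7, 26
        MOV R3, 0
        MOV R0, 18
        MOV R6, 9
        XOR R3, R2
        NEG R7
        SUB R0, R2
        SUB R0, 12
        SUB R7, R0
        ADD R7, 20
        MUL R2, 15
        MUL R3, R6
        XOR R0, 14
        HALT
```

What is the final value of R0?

-15

after MOV R2, 7: R2=7
after MOV R7, 26: R7=26
after MOV R3, 0: R3=0
after MOV R0, 18: R0=18
after MOV R6, 9: R6=9
after XOR R3, R2: R3=0^7=7
after NEG R7: R7=-(26)=-26
after SUB R0, R2: R0=18-7=11
after SUB R0, 12: R0=11-12=-1
after SUB R7, R0: R7=(-26)-(-1)=-25
after ADD R7, 20: R7=(-25)+20=-5
after MUL R2, 15: R2=7*15=105
after MUL R3, R6: R3=7*9=63
after XOR R0, 14: R0=(-1)^14=-15
halt.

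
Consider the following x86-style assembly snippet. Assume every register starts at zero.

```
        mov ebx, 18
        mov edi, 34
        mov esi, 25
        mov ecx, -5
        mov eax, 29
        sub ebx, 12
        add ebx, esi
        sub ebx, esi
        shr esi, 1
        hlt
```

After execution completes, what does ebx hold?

mov ebx, 18 → ebx=18
mov edi, 34 → edi=34
mov esi, 25 → esi=25
mov ecx, -5 → ecx=-5
mov eax, 29 → eax=29
sub ebx, 12 → ebx=18-12=6
add ebx, esi → ebx=6+25=31
sub ebx, esi → ebx=31-25=6
shr esi, 1 → esi=25>>1=12
halt.

6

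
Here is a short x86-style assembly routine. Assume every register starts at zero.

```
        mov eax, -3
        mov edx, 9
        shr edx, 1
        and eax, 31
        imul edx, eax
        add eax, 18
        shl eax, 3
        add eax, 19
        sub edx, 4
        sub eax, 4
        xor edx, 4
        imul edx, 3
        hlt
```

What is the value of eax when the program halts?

391

mov eax, -3 → eax=-3
mov edx, 9 → edx=9
shr edx, 1 → edx=9>>1=4
and eax, 31 → eax=(-3)&31=29
imul edx, eax → edx=4*29=116
add eax, 18 → eax=29+18=47
shl eax, 3 → eax=47<<3=376
add eax, 19 → eax=376+19=395
sub edx, 4 → edx=116-4=112
sub eax, 4 → eax=395-4=391
xor edx, 4 → edx=112^4=116
imul edx, 3 → edx=116*3=348
halt.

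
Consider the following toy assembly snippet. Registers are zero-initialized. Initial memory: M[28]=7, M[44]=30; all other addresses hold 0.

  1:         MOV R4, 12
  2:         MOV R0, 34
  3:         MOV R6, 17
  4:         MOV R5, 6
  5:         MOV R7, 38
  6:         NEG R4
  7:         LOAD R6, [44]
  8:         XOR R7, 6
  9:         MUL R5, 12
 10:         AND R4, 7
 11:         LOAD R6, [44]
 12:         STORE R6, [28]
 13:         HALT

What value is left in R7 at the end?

32

R4=12
R0=34
R6=17
R5=6
R7=38
R4=-(12)=-12
R6=M[44]=30
R7=38^6=32
R5=6*12=72
R4=(-12)&7=4
R6=M[44]=30
STORE R6, [28] → M[28]=30
halt.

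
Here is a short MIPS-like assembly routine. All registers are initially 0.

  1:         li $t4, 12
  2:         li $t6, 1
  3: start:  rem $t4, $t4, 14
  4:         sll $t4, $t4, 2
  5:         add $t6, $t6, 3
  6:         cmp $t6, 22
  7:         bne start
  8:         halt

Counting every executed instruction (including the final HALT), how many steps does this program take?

li $t4, 12 → $t4=12
li $t6, 1 → $t6=1
rem $t4, $t4, 14 → $t4=12%14=12
sll $t4, $t4, 2 → $t4=12<<2=48
add $t6, $t6, 3 → $t6=1+3=4
cmp $t6, 22  (cmp 4,22)
bne start: taken
rem $t4, $t4, 14 → $t4=48%14=6
sll $t4, $t4, 2 → $t4=6<<2=24
add $t6, $t6, 3 → $t6=4+3=7
cmp $t6, 22  (cmp 7,22)
bne start: taken
rem $t4, $t4, 14 → $t4=24%14=10
sll $t4, $t4, 2 → $t4=10<<2=40
add $t6, $t6, 3 → $t6=7+3=10
cmp $t6, 22  (cmp 10,22)
bne start: taken
rem $t4, $t4, 14 → $t4=40%14=12
sll $t4, $t4, 2 → $t4=12<<2=48
add $t6, $t6, 3 → $t6=10+3=13
cmp $t6, 22  (cmp 13,22)
bne start: taken
rem $t4, $t4, 14 → $t4=48%14=6
sll $t4, $t4, 2 → $t4=6<<2=24
add $t6, $t6, 3 → $t6=13+3=16
cmp $t6, 22  (cmp 16,22)
bne start: taken
rem $t4, $t4, 14 → $t4=24%14=10
sll $t4, $t4, 2 → $t4=10<<2=40
add $t6, $t6, 3 → $t6=16+3=19
cmp $t6, 22  (cmp 19,22)
bne start: taken
rem $t4, $t4, 14 → $t4=40%14=12
sll $t4, $t4, 2 → $t4=12<<2=48
add $t6, $t6, 3 → $t6=19+3=22
cmp $t6, 22  (cmp 22,22)
bne start: not taken
halt.
Total executed instructions: 38.

38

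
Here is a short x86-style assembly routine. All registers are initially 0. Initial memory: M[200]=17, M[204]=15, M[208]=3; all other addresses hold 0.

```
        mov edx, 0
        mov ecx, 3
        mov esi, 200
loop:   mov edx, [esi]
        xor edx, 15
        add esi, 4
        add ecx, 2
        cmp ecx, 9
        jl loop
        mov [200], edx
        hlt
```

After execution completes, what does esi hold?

212

after mov edx, 0: edx=0
after mov ecx, 3: ecx=3
after mov esi, 200: esi=200
after mov edx, [esi]: edx=M[200]=17
after xor edx, 15: edx=17^15=30
after add esi, 4: esi=200+4=204
after add ecx, 2: ecx=3+2=5
cmp ecx, 9  (cmp 5,9)
jl loop: taken
after mov edx, [esi]: edx=M[204]=15
after xor edx, 15: edx=15^15=0
after add esi, 4: esi=204+4=208
after add ecx, 2: ecx=5+2=7
cmp ecx, 9  (cmp 7,9)
jl loop: taken
after mov edx, [esi]: edx=M[208]=3
after xor edx, 15: edx=3^15=12
after add esi, 4: esi=208+4=212
after add ecx, 2: ecx=7+2=9
cmp ecx, 9  (cmp 9,9)
jl loop: not taken
mov [200], edx → M[200]=12
halt.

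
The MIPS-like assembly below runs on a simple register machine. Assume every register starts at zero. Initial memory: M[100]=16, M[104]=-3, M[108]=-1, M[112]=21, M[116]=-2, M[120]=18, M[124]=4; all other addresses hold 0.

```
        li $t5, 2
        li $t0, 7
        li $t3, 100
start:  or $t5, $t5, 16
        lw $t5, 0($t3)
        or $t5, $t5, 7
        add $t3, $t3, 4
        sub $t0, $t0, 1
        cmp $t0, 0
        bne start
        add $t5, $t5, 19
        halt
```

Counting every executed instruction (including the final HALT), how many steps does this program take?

li $t5, 2 → $t5=2
li $t0, 7 → $t0=7
li $t3, 100 → $t3=100
or $t5, $t5, 16 → $t5=2|16=18
lw $t5, 0($t3) → $t5=M[100]=16
or $t5, $t5, 7 → $t5=16|7=23
add $t3, $t3, 4 → $t3=100+4=104
sub $t0, $t0, 1 → $t0=7-1=6
cmp $t0, 0  (cmp 6,0)
bne start: taken
or $t5, $t5, 16 → $t5=23|16=23
lw $t5, 0($t3) → $t5=M[104]=-3
or $t5, $t5, 7 → $t5=(-3)|7=-1
add $t3, $t3, 4 → $t3=104+4=108
sub $t0, $t0, 1 → $t0=6-1=5
cmp $t0, 0  (cmp 5,0)
bne start: taken
or $t5, $t5, 16 → $t5=(-1)|16=-1
lw $t5, 0($t3) → $t5=M[108]=-1
or $t5, $t5, 7 → $t5=(-1)|7=-1
add $t3, $t3, 4 → $t3=108+4=112
sub $t0, $t0, 1 → $t0=5-1=4
cmp $t0, 0  (cmp 4,0)
bne start: taken
or $t5, $t5, 16 → $t5=(-1)|16=-1
lw $t5, 0($t3) → $t5=M[112]=21
or $t5, $t5, 7 → $t5=21|7=23
add $t3, $t3, 4 → $t3=112+4=116
sub $t0, $t0, 1 → $t0=4-1=3
cmp $t0, 0  (cmp 3,0)
bne start: taken
or $t5, $t5, 16 → $t5=23|16=23
lw $t5, 0($t3) → $t5=M[116]=-2
or $t5, $t5, 7 → $t5=(-2)|7=-1
add $t3, $t3, 4 → $t3=116+4=120
sub $t0, $t0, 1 → $t0=3-1=2
cmp $t0, 0  (cmp 2,0)
bne start: taken
or $t5, $t5, 16 → $t5=(-1)|16=-1
lw $t5, 0($t3) → $t5=M[120]=18
or $t5, $t5, 7 → $t5=18|7=23
add $t3, $t3, 4 → $t3=120+4=124
sub $t0, $t0, 1 → $t0=2-1=1
cmp $t0, 0  (cmp 1,0)
bne start: taken
or $t5, $t5, 16 → $t5=23|16=23
lw $t5, 0($t3) → $t5=M[124]=4
or $t5, $t5, 7 → $t5=4|7=7
add $t3, $t3, 4 → $t3=124+4=128
sub $t0, $t0, 1 → $t0=1-1=0
cmp $t0, 0  (cmp 0,0)
bne start: not taken
add $t5, $t5, 19 → $t5=7+19=26
halt.
Total executed instructions: 54.

54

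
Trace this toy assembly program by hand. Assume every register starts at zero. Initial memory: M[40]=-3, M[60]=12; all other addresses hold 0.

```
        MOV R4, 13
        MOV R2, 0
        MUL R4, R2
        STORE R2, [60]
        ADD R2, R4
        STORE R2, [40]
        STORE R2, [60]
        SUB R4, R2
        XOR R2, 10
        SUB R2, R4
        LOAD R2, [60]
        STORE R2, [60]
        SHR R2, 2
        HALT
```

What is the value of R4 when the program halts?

R4=13
R2=0
R4=13*0=0
STORE R2, [60] → M[60]=0
R2=0+0=0
STORE R2, [40] → M[40]=0
STORE R2, [60] → M[60]=0
R4=0-0=0
R2=0^10=10
R2=10-0=10
R2=M[60]=0
STORE R2, [60] → M[60]=0
R2=0>>2=0
halt.

0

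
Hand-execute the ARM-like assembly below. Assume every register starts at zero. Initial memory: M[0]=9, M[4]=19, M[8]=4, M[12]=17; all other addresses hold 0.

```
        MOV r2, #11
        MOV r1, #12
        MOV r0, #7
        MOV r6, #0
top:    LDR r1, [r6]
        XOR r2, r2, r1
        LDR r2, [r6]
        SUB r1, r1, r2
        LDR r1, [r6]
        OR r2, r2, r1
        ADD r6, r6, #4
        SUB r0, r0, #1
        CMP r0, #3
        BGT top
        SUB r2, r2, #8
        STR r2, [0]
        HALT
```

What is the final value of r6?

16

after MOV r2, #11: r2=11
after MOV r1, #12: r1=12
after MOV r0, #7: r0=7
after MOV r6, #0: r6=0
after LDR r1, [r6]: r1=M[0]=9
after XOR r2, r2, r1: r2=11^9=2
after LDR r2, [r6]: r2=M[0]=9
after SUB r1, r1, r2: r1=9-9=0
after LDR r1, [r6]: r1=M[0]=9
after OR r2, r2, r1: r2=9|9=9
after ADD r6, r6, #4: r6=0+4=4
after SUB r0, r0, #1: r0=7-1=6
CMP r0, #3  (cmp 6,3)
BGT top: taken
after LDR r1, [r6]: r1=M[4]=19
after XOR r2, r2, r1: r2=9^19=26
after LDR r2, [r6]: r2=M[4]=19
after SUB r1, r1, r2: r1=19-19=0
after LDR r1, [r6]: r1=M[4]=19
after OR r2, r2, r1: r2=19|19=19
after ADD r6, r6, #4: r6=4+4=8
after SUB r0, r0, #1: r0=6-1=5
CMP r0, #3  (cmp 5,3)
BGT top: taken
after LDR r1, [r6]: r1=M[8]=4
after XOR r2, r2, r1: r2=19^4=23
after LDR r2, [r6]: r2=M[8]=4
after SUB r1, r1, r2: r1=4-4=0
after LDR r1, [r6]: r1=M[8]=4
after OR r2, r2, r1: r2=4|4=4
after ADD r6, r6, #4: r6=8+4=12
after SUB r0, r0, #1: r0=5-1=4
CMP r0, #3  (cmp 4,3)
BGT top: taken
after LDR r1, [r6]: r1=M[12]=17
after XOR r2, r2, r1: r2=4^17=21
after LDR r2, [r6]: r2=M[12]=17
after SUB r1, r1, r2: r1=17-17=0
after LDR r1, [r6]: r1=M[12]=17
after OR r2, r2, r1: r2=17|17=17
after ADD r6, r6, #4: r6=12+4=16
after SUB r0, r0, #1: r0=4-1=3
CMP r0, #3  (cmp 3,3)
BGT top: not taken
after SUB r2, r2, #8: r2=17-8=9
STR r2, [0] → M[0]=9
halt.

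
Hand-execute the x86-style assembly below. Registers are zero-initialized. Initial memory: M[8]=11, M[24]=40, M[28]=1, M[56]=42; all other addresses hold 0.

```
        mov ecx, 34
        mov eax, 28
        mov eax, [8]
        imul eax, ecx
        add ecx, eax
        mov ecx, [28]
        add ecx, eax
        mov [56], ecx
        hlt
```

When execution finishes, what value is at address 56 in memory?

after mov ecx, 34: ecx=34
after mov eax, 28: eax=28
after mov eax, [8]: eax=M[8]=11
after imul eax, ecx: eax=11*34=374
after add ecx, eax: ecx=34+374=408
after mov ecx, [28]: ecx=M[28]=1
after add ecx, eax: ecx=1+374=375
mov [56], ecx → M[56]=375
halt.

375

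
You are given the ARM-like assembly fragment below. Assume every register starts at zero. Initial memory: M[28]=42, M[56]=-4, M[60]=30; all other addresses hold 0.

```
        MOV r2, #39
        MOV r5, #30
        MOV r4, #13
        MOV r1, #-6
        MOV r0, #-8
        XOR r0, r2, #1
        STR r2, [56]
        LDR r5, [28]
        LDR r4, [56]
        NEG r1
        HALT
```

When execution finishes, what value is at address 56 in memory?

after MOV r2, #39: r2=39
after MOV r5, #30: r5=30
after MOV r4, #13: r4=13
after MOV r1, #-6: r1=-6
after MOV r0, #-8: r0=-8
after XOR r0, r2, #1: r0=39^1=38
STR r2, [56] → M[56]=39
after LDR r5, [28]: r5=M[28]=42
after LDR r4, [56]: r4=M[56]=39
after NEG r1: r1=-(-6)=6
halt.

39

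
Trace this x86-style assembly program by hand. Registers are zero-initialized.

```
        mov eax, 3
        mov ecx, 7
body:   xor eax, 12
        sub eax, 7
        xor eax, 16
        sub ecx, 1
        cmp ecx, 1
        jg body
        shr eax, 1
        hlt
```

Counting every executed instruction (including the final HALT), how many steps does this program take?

mov eax, 3 → eax=3
mov ecx, 7 → ecx=7
xor eax, 12 → eax=3^12=15
sub eax, 7 → eax=15-7=8
xor eax, 16 → eax=8^16=24
sub ecx, 1 → ecx=7-1=6
cmp ecx, 1  (cmp 6,1)
jg body: taken
xor eax, 12 → eax=24^12=20
sub eax, 7 → eax=20-7=13
xor eax, 16 → eax=13^16=29
sub ecx, 1 → ecx=6-1=5
cmp ecx, 1  (cmp 5,1)
jg body: taken
xor eax, 12 → eax=29^12=17
sub eax, 7 → eax=17-7=10
xor eax, 16 → eax=10^16=26
sub ecx, 1 → ecx=5-1=4
cmp ecx, 1  (cmp 4,1)
jg body: taken
xor eax, 12 → eax=26^12=22
sub eax, 7 → eax=22-7=15
xor eax, 16 → eax=15^16=31
sub ecx, 1 → ecx=4-1=3
cmp ecx, 1  (cmp 3,1)
jg body: taken
xor eax, 12 → eax=31^12=19
sub eax, 7 → eax=19-7=12
xor eax, 16 → eax=12^16=28
sub ecx, 1 → ecx=3-1=2
cmp ecx, 1  (cmp 2,1)
jg body: taken
xor eax, 12 → eax=28^12=16
sub eax, 7 → eax=16-7=9
xor eax, 16 → eax=9^16=25
sub ecx, 1 → ecx=2-1=1
cmp ecx, 1  (cmp 1,1)
jg body: not taken
shr eax, 1 → eax=25>>1=12
halt.
Total executed instructions: 40.

40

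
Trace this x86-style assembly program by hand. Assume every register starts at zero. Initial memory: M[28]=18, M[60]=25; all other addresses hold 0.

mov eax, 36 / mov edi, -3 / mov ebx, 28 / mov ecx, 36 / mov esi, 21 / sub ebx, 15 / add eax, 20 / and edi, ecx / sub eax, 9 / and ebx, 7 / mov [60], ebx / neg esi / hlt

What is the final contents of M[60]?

eax=36
edi=-3
ebx=28
ecx=36
esi=21
ebx=28-15=13
eax=36+20=56
edi=(-3)&36=36
eax=56-9=47
ebx=13&7=5
mov [60], ebx → M[60]=5
esi=-(21)=-21
halt.

5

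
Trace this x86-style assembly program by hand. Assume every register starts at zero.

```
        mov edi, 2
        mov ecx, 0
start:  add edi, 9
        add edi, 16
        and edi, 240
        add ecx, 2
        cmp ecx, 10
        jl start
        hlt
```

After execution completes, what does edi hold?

edi=2
ecx=0
edi=2+9=11
edi=11+16=27
edi=27&240=16
ecx=0+2=2
cmp ecx, 10  (cmp 2,10)
jl start: taken
edi=16+9=25
edi=25+16=41
edi=41&240=32
ecx=2+2=4
cmp ecx, 10  (cmp 4,10)
jl start: taken
edi=32+9=41
edi=41+16=57
edi=57&240=48
ecx=4+2=6
cmp ecx, 10  (cmp 6,10)
jl start: taken
edi=48+9=57
edi=57+16=73
edi=73&240=64
ecx=6+2=8
cmp ecx, 10  (cmp 8,10)
jl start: taken
edi=64+9=73
edi=73+16=89
edi=89&240=80
ecx=8+2=10
cmp ecx, 10  (cmp 10,10)
jl start: not taken
halt.

80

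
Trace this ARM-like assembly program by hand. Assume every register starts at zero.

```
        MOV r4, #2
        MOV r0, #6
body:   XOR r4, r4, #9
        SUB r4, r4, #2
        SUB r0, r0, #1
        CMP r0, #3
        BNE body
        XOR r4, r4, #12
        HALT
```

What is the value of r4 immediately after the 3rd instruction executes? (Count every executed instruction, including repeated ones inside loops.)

r4=2
r0=6
r4=2^9=11
After step 3: r4 = 11.

11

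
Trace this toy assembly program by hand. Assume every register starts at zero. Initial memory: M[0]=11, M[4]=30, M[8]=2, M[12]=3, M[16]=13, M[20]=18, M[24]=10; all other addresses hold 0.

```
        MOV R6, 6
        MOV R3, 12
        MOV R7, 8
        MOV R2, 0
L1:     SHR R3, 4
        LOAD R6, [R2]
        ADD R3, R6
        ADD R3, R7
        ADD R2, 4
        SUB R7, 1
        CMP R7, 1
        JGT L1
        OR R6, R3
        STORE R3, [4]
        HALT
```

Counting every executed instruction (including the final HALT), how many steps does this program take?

MOV R6, 6 → R6=6
MOV R3, 12 → R3=12
MOV R7, 8 → R7=8
MOV R2, 0 → R2=0
SHR R3, 4 → R3=12>>4=0
LOAD R6, [R2] → R6=M[0]=11
ADD R3, R6 → R3=0+11=11
ADD R3, R7 → R3=11+8=19
ADD R2, 4 → R2=0+4=4
SUB R7, 1 → R7=8-1=7
CMP R7, 1  (cmp 7,1)
JGT L1: taken
SHR R3, 4 → R3=19>>4=1
LOAD R6, [R2] → R6=M[4]=30
ADD R3, R6 → R3=1+30=31
ADD R3, R7 → R3=31+7=38
ADD R2, 4 → R2=4+4=8
SUB R7, 1 → R7=7-1=6
CMP R7, 1  (cmp 6,1)
JGT L1: taken
SHR R3, 4 → R3=38>>4=2
LOAD R6, [R2] → R6=M[8]=2
ADD R3, R6 → R3=2+2=4
ADD R3, R7 → R3=4+6=10
ADD R2, 4 → R2=8+4=12
SUB R7, 1 → R7=6-1=5
CMP R7, 1  (cmp 5,1)
JGT L1: taken
SHR R3, 4 → R3=10>>4=0
LOAD R6, [R2] → R6=M[12]=3
ADD R3, R6 → R3=0+3=3
ADD R3, R7 → R3=3+5=8
ADD R2, 4 → R2=12+4=16
SUB R7, 1 → R7=5-1=4
CMP R7, 1  (cmp 4,1)
JGT L1: taken
SHR R3, 4 → R3=8>>4=0
LOAD R6, [R2] → R6=M[16]=13
ADD R3, R6 → R3=0+13=13
ADD R3, R7 → R3=13+4=17
ADD R2, 4 → R2=16+4=20
SUB R7, 1 → R7=4-1=3
CMP R7, 1  (cmp 3,1)
JGT L1: taken
SHR R3, 4 → R3=17>>4=1
LOAD R6, [R2] → R6=M[20]=18
ADD R3, R6 → R3=1+18=19
ADD R3, R7 → R3=19+3=22
ADD R2, 4 → R2=20+4=24
SUB R7, 1 → R7=3-1=2
CMP R7, 1  (cmp 2,1)
JGT L1: taken
SHR R3, 4 → R3=22>>4=1
LOAD R6, [R2] → R6=M[24]=10
ADD R3, R6 → R3=1+10=11
ADD R3, R7 → R3=11+2=13
ADD R2, 4 → R2=24+4=28
SUB R7, 1 → R7=2-1=1
CMP R7, 1  (cmp 1,1)
JGT L1: not taken
OR R6, R3 → R6=10|13=15
STORE R3, [4] → M[4]=13
halt.
Total executed instructions: 63.

63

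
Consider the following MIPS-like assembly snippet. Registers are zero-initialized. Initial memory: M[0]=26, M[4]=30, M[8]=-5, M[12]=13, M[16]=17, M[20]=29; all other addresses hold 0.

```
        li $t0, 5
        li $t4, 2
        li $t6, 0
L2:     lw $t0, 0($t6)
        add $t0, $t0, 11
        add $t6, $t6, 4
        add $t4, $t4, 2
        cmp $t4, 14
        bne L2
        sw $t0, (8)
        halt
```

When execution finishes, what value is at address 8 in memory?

40

li $t0, 5 → $t0=5
li $t4, 2 → $t4=2
li $t6, 0 → $t6=0
lw $t0, 0($t6) → $t0=M[0]=26
add $t0, $t0, 11 → $t0=26+11=37
add $t6, $t6, 4 → $t6=0+4=4
add $t4, $t4, 2 → $t4=2+2=4
cmp $t4, 14  (cmp 4,14)
bne L2: taken
lw $t0, 0($t6) → $t0=M[4]=30
add $t0, $t0, 11 → $t0=30+11=41
add $t6, $t6, 4 → $t6=4+4=8
add $t4, $t4, 2 → $t4=4+2=6
cmp $t4, 14  (cmp 6,14)
bne L2: taken
lw $t0, 0($t6) → $t0=M[8]=-5
add $t0, $t0, 11 → $t0=(-5)+11=6
add $t6, $t6, 4 → $t6=8+4=12
add $t4, $t4, 2 → $t4=6+2=8
cmp $t4, 14  (cmp 8,14)
bne L2: taken
lw $t0, 0($t6) → $t0=M[12]=13
add $t0, $t0, 11 → $t0=13+11=24
add $t6, $t6, 4 → $t6=12+4=16
add $t4, $t4, 2 → $t4=8+2=10
cmp $t4, 14  (cmp 10,14)
bne L2: taken
lw $t0, 0($t6) → $t0=M[16]=17
add $t0, $t0, 11 → $t0=17+11=28
add $t6, $t6, 4 → $t6=16+4=20
add $t4, $t4, 2 → $t4=10+2=12
cmp $t4, 14  (cmp 12,14)
bne L2: taken
lw $t0, 0($t6) → $t0=M[20]=29
add $t0, $t0, 11 → $t0=29+11=40
add $t6, $t6, 4 → $t6=20+4=24
add $t4, $t4, 2 → $t4=12+2=14
cmp $t4, 14  (cmp 14,14)
bne L2: not taken
sw $t0, (8) → M[8]=40
halt.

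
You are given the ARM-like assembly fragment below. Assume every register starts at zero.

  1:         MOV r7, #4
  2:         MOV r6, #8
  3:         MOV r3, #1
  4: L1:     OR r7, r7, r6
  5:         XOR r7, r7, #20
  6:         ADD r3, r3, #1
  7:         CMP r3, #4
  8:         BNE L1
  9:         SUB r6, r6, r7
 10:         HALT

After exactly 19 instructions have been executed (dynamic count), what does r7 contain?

MOV r7, #4 → r7=4
MOV r6, #8 → r6=8
MOV r3, #1 → r3=1
OR r7, r7, r6 → r7=4|8=12
XOR r7, r7, #20 → r7=12^20=24
ADD r3, r3, #1 → r3=1+1=2
CMP r3, #4  (cmp 2,4)
BNE L1: taken
OR r7, r7, r6 → r7=24|8=24
XOR r7, r7, #20 → r7=24^20=12
ADD r3, r3, #1 → r3=2+1=3
CMP r3, #4  (cmp 3,4)
BNE L1: taken
OR r7, r7, r6 → r7=12|8=12
XOR r7, r7, #20 → r7=12^20=24
ADD r3, r3, #1 → r3=3+1=4
CMP r3, #4  (cmp 4,4)
BNE L1: not taken
SUB r6, r6, r7 → r6=8-24=-16
After step 19: r7 = 24.

24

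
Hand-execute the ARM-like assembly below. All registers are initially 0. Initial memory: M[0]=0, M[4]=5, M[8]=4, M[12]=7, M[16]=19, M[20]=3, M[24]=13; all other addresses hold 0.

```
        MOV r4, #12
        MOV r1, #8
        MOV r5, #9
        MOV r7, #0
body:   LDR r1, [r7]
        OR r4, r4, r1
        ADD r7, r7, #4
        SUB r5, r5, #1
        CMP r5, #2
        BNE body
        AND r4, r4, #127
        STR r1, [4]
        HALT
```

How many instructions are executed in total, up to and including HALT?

49

MOV r4, #12 → r4=12
MOV r1, #8 → r1=8
MOV r5, #9 → r5=9
MOV r7, #0 → r7=0
LDR r1, [r7] → r1=M[0]=0
OR r4, r4, r1 → r4=12|0=12
ADD r7, r7, #4 → r7=0+4=4
SUB r5, r5, #1 → r5=9-1=8
CMP r5, #2  (cmp 8,2)
BNE body: taken
LDR r1, [r7] → r1=M[4]=5
OR r4, r4, r1 → r4=12|5=13
ADD r7, r7, #4 → r7=4+4=8
SUB r5, r5, #1 → r5=8-1=7
CMP r5, #2  (cmp 7,2)
BNE body: taken
LDR r1, [r7] → r1=M[8]=4
OR r4, r4, r1 → r4=13|4=13
ADD r7, r7, #4 → r7=8+4=12
SUB r5, r5, #1 → r5=7-1=6
CMP r5, #2  (cmp 6,2)
BNE body: taken
LDR r1, [r7] → r1=M[12]=7
OR r4, r4, r1 → r4=13|7=15
ADD r7, r7, #4 → r7=12+4=16
SUB r5, r5, #1 → r5=6-1=5
CMP r5, #2  (cmp 5,2)
BNE body: taken
LDR r1, [r7] → r1=M[16]=19
OR r4, r4, r1 → r4=15|19=31
ADD r7, r7, #4 → r7=16+4=20
SUB r5, r5, #1 → r5=5-1=4
CMP r5, #2  (cmp 4,2)
BNE body: taken
LDR r1, [r7] → r1=M[20]=3
OR r4, r4, r1 → r4=31|3=31
ADD r7, r7, #4 → r7=20+4=24
SUB r5, r5, #1 → r5=4-1=3
CMP r5, #2  (cmp 3,2)
BNE body: taken
LDR r1, [r7] → r1=M[24]=13
OR r4, r4, r1 → r4=31|13=31
ADD r7, r7, #4 → r7=24+4=28
SUB r5, r5, #1 → r5=3-1=2
CMP r5, #2  (cmp 2,2)
BNE body: not taken
AND r4, r4, #127 → r4=31&127=31
STR r1, [4] → M[4]=13
halt.
Total executed instructions: 49.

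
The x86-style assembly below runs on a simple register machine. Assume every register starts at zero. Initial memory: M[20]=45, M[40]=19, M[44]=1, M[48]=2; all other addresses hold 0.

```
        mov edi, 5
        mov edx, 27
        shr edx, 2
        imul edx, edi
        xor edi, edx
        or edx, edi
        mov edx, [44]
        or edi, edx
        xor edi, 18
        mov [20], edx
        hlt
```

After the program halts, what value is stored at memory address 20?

after mov edi, 5: edi=5
after mov edx, 27: edx=27
after shr edx, 2: edx=27>>2=6
after imul edx, edi: edx=6*5=30
after xor edi, edx: edi=5^30=27
after or edx, edi: edx=30|27=31
after mov edx, [44]: edx=M[44]=1
after or edi, edx: edi=27|1=27
after xor edi, 18: edi=27^18=9
mov [20], edx → M[20]=1
halt.

1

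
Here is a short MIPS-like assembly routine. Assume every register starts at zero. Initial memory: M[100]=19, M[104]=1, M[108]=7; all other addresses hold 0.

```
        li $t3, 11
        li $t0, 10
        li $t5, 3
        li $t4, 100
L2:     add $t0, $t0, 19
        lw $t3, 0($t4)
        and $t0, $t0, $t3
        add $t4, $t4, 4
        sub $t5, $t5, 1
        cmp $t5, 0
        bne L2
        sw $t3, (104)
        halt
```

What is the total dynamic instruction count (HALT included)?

li $t3, 11 → $t3=11
li $t0, 10 → $t0=10
li $t5, 3 → $t5=3
li $t4, 100 → $t4=100
add $t0, $t0, 19 → $t0=10+19=29
lw $t3, 0($t4) → $t3=M[100]=19
and $t0, $t0, $t3 → $t0=29&19=17
add $t4, $t4, 4 → $t4=100+4=104
sub $t5, $t5, 1 → $t5=3-1=2
cmp $t5, 0  (cmp 2,0)
bne L2: taken
add $t0, $t0, 19 → $t0=17+19=36
lw $t3, 0($t4) → $t3=M[104]=1
and $t0, $t0, $t3 → $t0=36&1=0
add $t4, $t4, 4 → $t4=104+4=108
sub $t5, $t5, 1 → $t5=2-1=1
cmp $t5, 0  (cmp 1,0)
bne L2: taken
add $t0, $t0, 19 → $t0=0+19=19
lw $t3, 0($t4) → $t3=M[108]=7
and $t0, $t0, $t3 → $t0=19&7=3
add $t4, $t4, 4 → $t4=108+4=112
sub $t5, $t5, 1 → $t5=1-1=0
cmp $t5, 0  (cmp 0,0)
bne L2: not taken
sw $t3, (104) → M[104]=7
halt.
Total executed instructions: 27.

27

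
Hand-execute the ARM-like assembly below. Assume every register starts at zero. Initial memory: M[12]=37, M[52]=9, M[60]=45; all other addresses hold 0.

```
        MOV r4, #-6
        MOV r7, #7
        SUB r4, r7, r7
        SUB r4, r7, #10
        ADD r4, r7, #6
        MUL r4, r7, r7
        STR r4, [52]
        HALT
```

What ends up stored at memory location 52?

after MOV r4, #-6: r4=-6
after MOV r7, #7: r7=7
after SUB r4, r7, r7: r4=7-7=0
after SUB r4, r7, #10: r4=7-10=-3
after ADD r4, r7, #6: r4=7+6=13
after MUL r4, r7, r7: r4=7*7=49
STR r4, [52] → M[52]=49
halt.

49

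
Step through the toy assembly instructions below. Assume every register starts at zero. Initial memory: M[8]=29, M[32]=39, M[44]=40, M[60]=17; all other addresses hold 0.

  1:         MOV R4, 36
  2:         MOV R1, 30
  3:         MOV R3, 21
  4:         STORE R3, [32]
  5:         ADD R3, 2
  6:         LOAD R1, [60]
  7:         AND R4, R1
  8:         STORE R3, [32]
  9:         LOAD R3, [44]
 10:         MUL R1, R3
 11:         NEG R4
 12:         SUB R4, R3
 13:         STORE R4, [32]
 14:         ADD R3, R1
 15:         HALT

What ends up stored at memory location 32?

-40

after MOV R4, 36: R4=36
after MOV R1, 30: R1=30
after MOV R3, 21: R3=21
STORE R3, [32] → M[32]=21
after ADD R3, 2: R3=21+2=23
after LOAD R1, [60]: R1=M[60]=17
after AND R4, R1: R4=36&17=0
STORE R3, [32] → M[32]=23
after LOAD R3, [44]: R3=M[44]=40
after MUL R1, R3: R1=17*40=680
after NEG R4: R4=-(0)=0
after SUB R4, R3: R4=0-40=-40
STORE R4, [32] → M[32]=-40
after ADD R3, R1: R3=40+680=720
halt.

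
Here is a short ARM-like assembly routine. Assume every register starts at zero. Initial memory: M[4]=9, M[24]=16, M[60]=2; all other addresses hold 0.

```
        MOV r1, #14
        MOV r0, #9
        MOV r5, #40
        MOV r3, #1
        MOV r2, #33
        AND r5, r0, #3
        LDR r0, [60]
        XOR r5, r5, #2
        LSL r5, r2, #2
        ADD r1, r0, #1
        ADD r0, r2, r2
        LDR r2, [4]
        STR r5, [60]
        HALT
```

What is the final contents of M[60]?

132

after MOV r1, #14: r1=14
after MOV r0, #9: r0=9
after MOV r5, #40: r5=40
after MOV r3, #1: r3=1
after MOV r2, #33: r2=33
after AND r5, r0, #3: r5=9&3=1
after LDR r0, [60]: r0=M[60]=2
after XOR r5, r5, #2: r5=1^2=3
after LSL r5, r2, #2: r5=33<<2=132
after ADD r1, r0, #1: r1=2+1=3
after ADD r0, r2, r2: r0=33+33=66
after LDR r2, [4]: r2=M[4]=9
STR r5, [60] → M[60]=132
halt.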